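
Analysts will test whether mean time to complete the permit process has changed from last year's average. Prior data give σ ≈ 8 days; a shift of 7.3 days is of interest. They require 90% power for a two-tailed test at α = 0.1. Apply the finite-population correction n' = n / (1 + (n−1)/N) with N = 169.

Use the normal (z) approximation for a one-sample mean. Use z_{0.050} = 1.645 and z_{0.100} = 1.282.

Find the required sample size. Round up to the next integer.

n = 10

n = (z_{α/2} + z_β)² · σ² / δ²
  = (1.645 + 1.282)² · 8² / 7.3²
  = 8.5673 · 64 / 53.29
  = 10.29
Finite-population correction (N = 169): 10.29 / (1 + (10.29 − 1)/169) = 9.75.
Round up → n = 10.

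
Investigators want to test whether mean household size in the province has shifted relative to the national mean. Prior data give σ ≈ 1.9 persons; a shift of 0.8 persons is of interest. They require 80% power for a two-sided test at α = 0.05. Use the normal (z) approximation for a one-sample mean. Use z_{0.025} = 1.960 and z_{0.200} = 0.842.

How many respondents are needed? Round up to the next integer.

n = 45

n = (z_{α/2} + z_β)² · σ² / δ²
  = (1.960 + 0.842)² · 1.9² / 0.8²
  = 7.8512 · 3.61 / 0.64
  = 44.29
Round up → n = 45.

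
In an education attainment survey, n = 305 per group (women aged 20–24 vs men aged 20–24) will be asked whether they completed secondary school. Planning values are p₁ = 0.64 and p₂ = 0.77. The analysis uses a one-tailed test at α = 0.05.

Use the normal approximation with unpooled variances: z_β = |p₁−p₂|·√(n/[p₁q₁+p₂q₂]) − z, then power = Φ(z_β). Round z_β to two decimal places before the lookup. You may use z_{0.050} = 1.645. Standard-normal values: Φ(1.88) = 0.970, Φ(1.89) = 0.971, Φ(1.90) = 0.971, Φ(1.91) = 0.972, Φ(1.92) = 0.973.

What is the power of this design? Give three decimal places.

Power ≈ 0.972

z_β = |p₁−p₂|·√(n/[p₁q₁+p₂q₂]) − z_α
    = 0.13 · √(305/0.4075) − 1.645
    = 0.13 · 27.3581 − 1.645
    = 3.5566 − 1.645 = 1.9116 → 1.91
Power = Φ(1.91) = 0.972.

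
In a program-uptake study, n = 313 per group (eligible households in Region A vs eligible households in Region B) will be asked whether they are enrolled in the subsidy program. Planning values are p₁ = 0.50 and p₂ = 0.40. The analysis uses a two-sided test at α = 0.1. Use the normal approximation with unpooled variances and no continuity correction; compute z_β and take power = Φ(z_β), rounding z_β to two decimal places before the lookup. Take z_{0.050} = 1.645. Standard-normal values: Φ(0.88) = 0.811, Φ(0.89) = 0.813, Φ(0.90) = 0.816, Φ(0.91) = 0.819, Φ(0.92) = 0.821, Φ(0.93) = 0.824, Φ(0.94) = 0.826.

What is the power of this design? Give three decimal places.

Power ≈ 0.811

z_β = |p₁−p₂|·√(n/[p₁q₁+p₂q₂]) − z_{α/2}
    = 0.10 · √(313/0.4900) − 1.645
    = 0.10 · 25.2740 − 1.645
    = 2.5274 − 1.645 = 0.8824 → 0.88
Power = Φ(0.88) = 0.811.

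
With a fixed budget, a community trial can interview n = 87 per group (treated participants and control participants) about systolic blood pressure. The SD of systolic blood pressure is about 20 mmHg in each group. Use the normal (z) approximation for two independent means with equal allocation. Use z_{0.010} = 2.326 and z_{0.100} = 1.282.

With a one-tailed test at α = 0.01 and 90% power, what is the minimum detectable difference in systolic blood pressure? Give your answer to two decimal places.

Minimum detectable difference ≈ 10.94 mmHg

δ = (z_α + z_β) · √((σ₁²+σ₂²)/n)
  = (2.326 + 1.282) · √(800/87)
  = 3.608 · √9.1954
  = 3.608 · 3.0324
  = 10.9409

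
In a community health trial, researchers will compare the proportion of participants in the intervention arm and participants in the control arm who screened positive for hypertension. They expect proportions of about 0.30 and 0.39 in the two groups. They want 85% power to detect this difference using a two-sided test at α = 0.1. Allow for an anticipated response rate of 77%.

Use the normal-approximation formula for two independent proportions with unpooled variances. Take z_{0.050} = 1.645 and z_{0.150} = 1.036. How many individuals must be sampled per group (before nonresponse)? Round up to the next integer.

n = 517 per group

n = (z_{α/2} + z_β)² · [p₁(1−p₁) + p₂(1−p₂)] / (p₁ − p₂)²
  = (1.645 + 1.036)² · (0.30·0.70 + 0.39·0.61) / (-0.09)²
  = (2.681)² · (0.2100 + 0.2379) / 0.0081
  = 7.1878 · 0.4479 / 0.0081
  = 397.46
Adjust for 77% response: 397.46 / 0.77 = 516.18.
Round up → n = 517 per group.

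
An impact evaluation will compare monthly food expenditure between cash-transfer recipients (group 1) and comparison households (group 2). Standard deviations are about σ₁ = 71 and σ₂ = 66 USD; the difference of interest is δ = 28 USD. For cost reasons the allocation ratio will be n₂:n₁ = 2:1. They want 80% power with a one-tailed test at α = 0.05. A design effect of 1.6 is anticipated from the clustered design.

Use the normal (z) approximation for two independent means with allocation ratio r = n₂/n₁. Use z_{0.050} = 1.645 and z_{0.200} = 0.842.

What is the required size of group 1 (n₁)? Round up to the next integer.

n₁ = 92

n₁ = (z_α + z_β)² · (σ₁² + σ₂²/r) / δ²
   = (1.645 + 0.842)² · (71² + 66²/2) / 28²
   = 6.1852 · (5041 + 2178) / 784
   = 6.1852 · 7219 / 784
   = 56.95
Design effect: 1.6 × 56.95 = 91.12.
Round up → n₁ = 92; n₂ = r·n₁ = 2 × 92 = 184.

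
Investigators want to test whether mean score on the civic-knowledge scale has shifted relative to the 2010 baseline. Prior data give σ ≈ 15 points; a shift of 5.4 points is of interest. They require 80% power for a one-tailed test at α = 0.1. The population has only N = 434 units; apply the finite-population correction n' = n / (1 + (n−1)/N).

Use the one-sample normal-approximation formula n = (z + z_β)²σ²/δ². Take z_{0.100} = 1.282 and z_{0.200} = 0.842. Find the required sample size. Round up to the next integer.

n = 33

n = (z_α + z_β)² · σ² / δ²
  = (1.282 + 0.842)² · 15² / 5.4²
  = 4.5114 · 225 / 29.16
  = 34.81
Finite-population correction (N = 434): 34.81 / (1 + (34.81 − 1)/434) = 32.29.
Round up → n = 33.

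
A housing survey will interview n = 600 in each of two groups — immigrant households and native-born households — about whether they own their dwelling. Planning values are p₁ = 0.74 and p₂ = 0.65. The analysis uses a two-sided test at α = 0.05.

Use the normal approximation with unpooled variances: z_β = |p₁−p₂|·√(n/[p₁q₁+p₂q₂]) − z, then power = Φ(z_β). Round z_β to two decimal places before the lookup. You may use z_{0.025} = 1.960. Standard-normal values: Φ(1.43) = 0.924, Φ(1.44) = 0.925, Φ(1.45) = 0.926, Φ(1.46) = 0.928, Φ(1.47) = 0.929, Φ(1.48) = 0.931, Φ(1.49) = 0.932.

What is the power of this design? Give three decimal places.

z_β = |p₁−p₂|·√(n/[p₁q₁+p₂q₂]) − z_{α/2}
    = 0.09 · √(600/0.4199) − 1.960
    = 0.09 · 37.8009 − 1.960
    = 3.4021 − 1.960 = 1.4421 → 1.44
Power = Φ(1.44) = 0.925.

Power ≈ 0.925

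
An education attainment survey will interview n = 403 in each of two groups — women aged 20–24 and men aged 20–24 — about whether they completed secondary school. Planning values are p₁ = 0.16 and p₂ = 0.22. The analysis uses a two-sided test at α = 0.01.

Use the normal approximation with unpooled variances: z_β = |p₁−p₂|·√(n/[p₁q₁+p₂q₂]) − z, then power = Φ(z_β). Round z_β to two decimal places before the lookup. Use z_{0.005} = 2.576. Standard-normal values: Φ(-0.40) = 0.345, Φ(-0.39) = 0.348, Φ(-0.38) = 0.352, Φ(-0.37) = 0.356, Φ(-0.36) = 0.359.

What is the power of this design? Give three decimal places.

Power ≈ 0.345

z_β = |p₁−p₂|·√(n/[p₁q₁+p₂q₂]) − z_{α/2}
    = 0.06 · √(403/0.3060) − 2.576
    = 0.06 · 36.2904 − 2.576
    = 2.1774 − 2.576 = -0.3986 → -0.40
Power = Φ(-0.40) = 0.345.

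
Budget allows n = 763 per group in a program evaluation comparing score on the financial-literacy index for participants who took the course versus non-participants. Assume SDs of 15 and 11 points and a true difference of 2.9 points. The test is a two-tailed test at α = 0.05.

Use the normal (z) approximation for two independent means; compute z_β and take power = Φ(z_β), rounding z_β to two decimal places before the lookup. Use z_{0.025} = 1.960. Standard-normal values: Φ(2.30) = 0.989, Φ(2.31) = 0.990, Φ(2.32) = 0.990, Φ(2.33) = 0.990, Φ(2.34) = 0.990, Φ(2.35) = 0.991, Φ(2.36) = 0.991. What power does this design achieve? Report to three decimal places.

Power ≈ 0.991

z_β = δ·√(n/(σ₁²+σ₂²)) − z_{α/2}
    = 2.9 · √(763/346) − 1.960
    = 2.9 · 1.48499 − 1.960
    = 4.3065 − 1.960 = 2.3465 → 2.35
Power = Φ(2.35) = 0.991.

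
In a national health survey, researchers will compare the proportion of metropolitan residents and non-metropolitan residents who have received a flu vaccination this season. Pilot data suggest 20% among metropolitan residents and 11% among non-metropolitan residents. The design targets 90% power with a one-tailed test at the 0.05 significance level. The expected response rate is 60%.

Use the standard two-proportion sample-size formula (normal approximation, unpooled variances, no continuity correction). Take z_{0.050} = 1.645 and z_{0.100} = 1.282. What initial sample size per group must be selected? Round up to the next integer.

n = 455 per group

n = (z_α + z_β)² · [p₁(1−p₁) + p₂(1−p₂)] / (p₁ − p₂)²
  = (1.645 + 1.282)² · (0.20·0.80 + 0.11·0.89) / (0.09)²
  = (2.927)² · (0.1600 + 0.0979) / 0.0081
  = 8.5673 · 0.2579 / 0.0081
  = 272.78
Adjust for 60% response: 272.78 / 0.60 = 454.63.
Round up → n = 455 per group.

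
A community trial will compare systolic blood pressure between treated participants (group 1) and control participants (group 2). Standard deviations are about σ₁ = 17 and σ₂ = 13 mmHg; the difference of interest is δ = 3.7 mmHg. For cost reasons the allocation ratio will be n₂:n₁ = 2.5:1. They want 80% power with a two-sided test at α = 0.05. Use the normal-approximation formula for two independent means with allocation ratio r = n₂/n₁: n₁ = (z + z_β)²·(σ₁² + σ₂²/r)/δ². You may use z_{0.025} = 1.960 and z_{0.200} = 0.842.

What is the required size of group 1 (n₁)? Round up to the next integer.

n₁ = 205

n₁ = (z_{α/2} + z_β)² · (σ₁² + σ₂²/r) / δ²
   = (1.960 + 0.842)² · (17² + 13²/2.5) / 3.7²
   = 7.8512 · (289 + 67.6) / 13.69
   = 7.8512 · 356.6 / 13.69
   = 204.51
Round up → n₁ = 205; n₂ = r·n₁ = 2.5 × 205 = 513.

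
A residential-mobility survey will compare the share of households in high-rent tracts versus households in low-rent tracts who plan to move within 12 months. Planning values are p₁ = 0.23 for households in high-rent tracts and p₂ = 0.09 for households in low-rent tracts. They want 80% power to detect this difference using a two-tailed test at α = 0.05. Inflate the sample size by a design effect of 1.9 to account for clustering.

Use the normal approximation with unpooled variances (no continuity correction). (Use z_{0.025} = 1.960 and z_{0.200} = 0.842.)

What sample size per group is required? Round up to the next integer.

n = 198 per group

n = (z_{α/2} + z_β)² · [p₁(1−p₁) + p₂(1−p₂)] / (p₁ − p₂)²
  = (1.960 + 0.842)² · (0.23·0.77 + 0.09·0.91) / (0.14)²
  = (2.802)² · (0.1771 + 0.0819) / 0.0196
  = 7.8512 · 0.2590 / 0.0196
  = 103.75
Design effect: 1.9 × 103.75 = 197.12.
Round up → n = 198 per group.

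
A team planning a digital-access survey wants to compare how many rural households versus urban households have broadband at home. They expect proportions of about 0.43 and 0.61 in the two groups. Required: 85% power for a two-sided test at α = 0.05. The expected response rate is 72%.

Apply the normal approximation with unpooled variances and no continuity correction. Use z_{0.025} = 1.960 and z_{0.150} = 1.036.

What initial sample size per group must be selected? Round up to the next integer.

n = 186 per group

n = (z_{α/2} + z_β)² · [p₁(1−p₁) + p₂(1−p₂)] / (p₁ − p₂)²
  = (1.960 + 1.036)² · (0.43·0.57 + 0.61·0.39) / (-0.18)²
  = (2.996)² · (0.2451 + 0.2379) / 0.0324
  = 8.9760 · 0.4830 / 0.0324
  = 133.81
Adjust for 72% response: 133.81 / 0.72 = 185.85.
Round up → n = 186 per group.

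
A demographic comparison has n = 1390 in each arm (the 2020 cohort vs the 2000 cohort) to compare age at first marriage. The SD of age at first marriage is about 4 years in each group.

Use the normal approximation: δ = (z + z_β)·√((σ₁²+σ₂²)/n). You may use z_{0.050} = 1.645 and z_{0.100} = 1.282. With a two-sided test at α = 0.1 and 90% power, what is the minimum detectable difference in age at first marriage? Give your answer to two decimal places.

δ = (z_{α/2} + z_β) · √((σ₁²+σ₂²)/n)
  = (1.645 + 1.282) · √(32/1390)
  = 2.927 · √0.02302
  = 2.927 · 0.1517
  = 0.4441

Minimum detectable difference ≈ 0.44 years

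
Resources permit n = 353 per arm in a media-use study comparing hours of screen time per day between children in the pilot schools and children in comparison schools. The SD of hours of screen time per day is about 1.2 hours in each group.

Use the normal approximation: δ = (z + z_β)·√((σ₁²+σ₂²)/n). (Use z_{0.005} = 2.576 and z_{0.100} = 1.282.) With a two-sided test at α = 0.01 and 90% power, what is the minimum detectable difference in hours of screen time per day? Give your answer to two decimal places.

Minimum detectable difference ≈ 0.35 hours

δ = (z_{α/2} + z_β) · √((σ₁²+σ₂²)/n)
  = (2.576 + 1.282) · √(2.88/353)
  = 3.858 · √0.00816
  = 3.858 · 0.0903
  = 0.3485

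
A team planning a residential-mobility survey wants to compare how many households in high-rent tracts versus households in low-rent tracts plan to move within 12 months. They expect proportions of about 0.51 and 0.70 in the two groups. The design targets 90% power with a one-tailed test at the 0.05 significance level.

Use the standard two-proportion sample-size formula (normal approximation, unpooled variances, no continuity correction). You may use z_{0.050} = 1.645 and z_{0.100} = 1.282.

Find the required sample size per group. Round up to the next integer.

n = 110 per group

n = (z_α + z_β)² · [p₁(1−p₁) + p₂(1−p₂)] / (p₁ − p₂)²
  = (1.645 + 1.282)² · (0.51·0.49 + 0.70·0.30) / (-0.19)²
  = (2.927)² · (0.2499 + 0.2100) / 0.0361
  = 8.5673 · 0.4599 / 0.0361
  = 109.14
Round up → n = 110 per group.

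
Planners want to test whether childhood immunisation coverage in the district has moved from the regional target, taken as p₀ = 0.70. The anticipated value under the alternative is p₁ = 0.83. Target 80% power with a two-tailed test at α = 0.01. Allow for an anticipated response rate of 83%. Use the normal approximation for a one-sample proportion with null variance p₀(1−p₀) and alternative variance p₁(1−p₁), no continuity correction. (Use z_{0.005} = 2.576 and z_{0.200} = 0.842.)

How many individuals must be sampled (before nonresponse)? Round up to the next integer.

n = 160

n = [z_{α/2}·√(p₀q₀) + z_β·√(p₁q₁)]² / (p₁ − p₀)²
  = [2.576·√(0.70·0.30) + 0.842·√(0.83·0.17)]² / (0.13)²
  = [2.576·0.4583 + 0.842·0.3756]² / 0.0169
  = [1.4968]² / 0.0169
  = 132.56
Adjust for 83% response: 132.56 / 0.83 = 159.71.
Round up → n = 160.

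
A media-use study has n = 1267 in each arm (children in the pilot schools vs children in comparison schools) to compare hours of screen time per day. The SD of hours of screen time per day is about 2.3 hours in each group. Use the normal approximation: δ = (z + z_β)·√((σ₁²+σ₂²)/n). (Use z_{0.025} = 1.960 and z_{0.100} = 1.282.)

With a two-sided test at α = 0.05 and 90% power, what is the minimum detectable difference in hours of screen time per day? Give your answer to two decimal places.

Minimum detectable difference ≈ 0.30 hours

δ = (z_{α/2} + z_β) · √((σ₁²+σ₂²)/n)
  = (1.960 + 1.282) · √(10.58/1267)
  = 3.242 · √0.00835
  = 3.242 · 0.0914
  = 0.2963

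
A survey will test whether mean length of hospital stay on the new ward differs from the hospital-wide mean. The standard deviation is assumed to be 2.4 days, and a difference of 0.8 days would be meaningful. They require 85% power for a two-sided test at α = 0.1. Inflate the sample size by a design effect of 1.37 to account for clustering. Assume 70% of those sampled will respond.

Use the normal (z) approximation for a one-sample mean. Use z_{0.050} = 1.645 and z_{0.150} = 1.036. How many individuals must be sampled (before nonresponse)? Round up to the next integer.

n = 127

n = (z_{α/2} + z_β)² · σ² / δ²
  = (1.645 + 1.036)² · 2.4² / 0.8²
  = 7.1878 · 5.76 / 0.64
  = 64.69
Design effect: 1.37 × 64.69 = 88.63.
Adjust for 70% response: 88.63 / 0.70 = 126.61.
Round up → n = 127.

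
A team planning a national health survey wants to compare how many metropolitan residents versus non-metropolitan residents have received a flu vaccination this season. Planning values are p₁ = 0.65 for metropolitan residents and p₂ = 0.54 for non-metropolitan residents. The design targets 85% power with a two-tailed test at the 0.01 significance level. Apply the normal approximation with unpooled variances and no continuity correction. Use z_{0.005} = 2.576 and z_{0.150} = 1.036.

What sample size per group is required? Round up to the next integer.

n = 514 per group

n = (z_{α/2} + z_β)² · [p₁(1−p₁) + p₂(1−p₂)] / (p₁ − p₂)²
  = (2.576 + 1.036)² · (0.65·0.35 + 0.54·0.46) / (0.11)²
  = (3.612)² · (0.2275 + 0.2484) / 0.0121
  = 13.0465 · 0.4759 / 0.0121
  = 513.13
Round up → n = 514 per group.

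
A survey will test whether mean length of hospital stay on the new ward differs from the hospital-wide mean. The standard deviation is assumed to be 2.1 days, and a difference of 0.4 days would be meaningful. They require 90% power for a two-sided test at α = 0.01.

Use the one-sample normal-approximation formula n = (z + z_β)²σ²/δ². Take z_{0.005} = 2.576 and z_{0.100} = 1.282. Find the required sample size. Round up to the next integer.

n = (z_{α/2} + z_β)² · σ² / δ²
  = (2.576 + 1.282)² · 2.1² / 0.4²
  = 14.8842 · 4.41 / 0.16
  = 410.24
Round up → n = 411.

n = 411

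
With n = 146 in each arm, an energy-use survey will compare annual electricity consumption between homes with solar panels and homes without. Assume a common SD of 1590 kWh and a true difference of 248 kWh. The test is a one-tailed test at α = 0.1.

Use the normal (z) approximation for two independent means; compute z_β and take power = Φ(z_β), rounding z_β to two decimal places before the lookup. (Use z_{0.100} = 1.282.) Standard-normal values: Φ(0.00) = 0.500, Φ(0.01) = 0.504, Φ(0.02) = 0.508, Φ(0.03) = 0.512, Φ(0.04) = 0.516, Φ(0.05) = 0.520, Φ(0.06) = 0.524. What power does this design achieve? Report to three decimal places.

Power ≈ 0.520

z_β = δ·√(n/(σ₁²+σ₂²)) − z_α
    = 248 · √(146/5056200) − 1.282
    = 248 · 0.00537 − 1.282
    = 1.3326 − 1.282 = 0.0506 → 0.05
Power = Φ(0.05) = 0.520.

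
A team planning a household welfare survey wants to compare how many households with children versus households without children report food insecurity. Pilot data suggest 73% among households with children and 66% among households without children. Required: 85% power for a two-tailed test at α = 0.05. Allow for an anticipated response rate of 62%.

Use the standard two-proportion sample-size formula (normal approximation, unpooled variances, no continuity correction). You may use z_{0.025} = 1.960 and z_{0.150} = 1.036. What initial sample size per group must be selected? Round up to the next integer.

n = 1246 per group

n = (z_{α/2} + z_β)² · [p₁(1−p₁) + p₂(1−p₂)] / (p₁ − p₂)²
  = (1.960 + 1.036)² · (0.73·0.27 + 0.66·0.34) / (0.07)²
  = (2.996)² · (0.1971 + 0.2244) / 0.0049
  = 8.9760 · 0.4215 / 0.0049
  = 772.12
Adjust for 62% response: 772.12 / 0.62 = 1245.36.
Round up → n = 1246 per group.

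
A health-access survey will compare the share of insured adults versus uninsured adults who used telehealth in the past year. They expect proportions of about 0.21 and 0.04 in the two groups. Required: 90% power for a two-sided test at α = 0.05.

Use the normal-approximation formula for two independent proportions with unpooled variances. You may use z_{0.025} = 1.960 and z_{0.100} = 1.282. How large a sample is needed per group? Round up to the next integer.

n = 75 per group

n = (z_{α/2} + z_β)² · [p₁(1−p₁) + p₂(1−p₂)] / (p₁ − p₂)²
  = (1.960 + 1.282)² · (0.21·0.79 + 0.04·0.96) / (0.17)²
  = (3.242)² · (0.1659 + 0.0384) / 0.0289
  = 10.5106 · 0.2043 / 0.0289
  = 74.30
Round up → n = 75 per group.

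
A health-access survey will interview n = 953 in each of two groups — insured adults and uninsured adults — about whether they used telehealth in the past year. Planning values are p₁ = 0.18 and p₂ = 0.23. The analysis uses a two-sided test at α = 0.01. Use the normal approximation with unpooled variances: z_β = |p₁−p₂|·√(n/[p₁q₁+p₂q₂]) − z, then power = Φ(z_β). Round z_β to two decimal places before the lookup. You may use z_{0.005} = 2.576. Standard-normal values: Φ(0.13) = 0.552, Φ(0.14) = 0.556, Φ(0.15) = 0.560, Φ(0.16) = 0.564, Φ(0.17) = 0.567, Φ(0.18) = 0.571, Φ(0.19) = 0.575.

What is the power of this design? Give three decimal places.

Power ≈ 0.552

z_β = |p₁−p₂|·√(n/[p₁q₁+p₂q₂]) − z_{α/2}
    = 0.05 · √(953/0.3247) − 2.576
    = 0.05 · 54.1758 − 2.576
    = 2.7088 − 2.576 = 0.1328 → 0.13
Power = Φ(0.13) = 0.552.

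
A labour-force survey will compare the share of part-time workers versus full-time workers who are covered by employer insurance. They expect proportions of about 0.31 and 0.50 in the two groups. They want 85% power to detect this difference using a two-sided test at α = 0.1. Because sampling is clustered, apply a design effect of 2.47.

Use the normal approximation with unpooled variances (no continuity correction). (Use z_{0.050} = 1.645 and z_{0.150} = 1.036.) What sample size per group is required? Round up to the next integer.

n = 229 per group

n = (z_{α/2} + z_β)² · [p₁(1−p₁) + p₂(1−p₂)] / (p₁ − p₂)²
  = (1.645 + 1.036)² · (0.31·0.69 + 0.50·0.50) / (-0.19)²
  = (2.681)² · (0.2139 + 0.2500) / 0.0361
  = 7.1878 · 0.4639 / 0.0361
  = 92.37
Design effect: 2.47 × 92.37 = 228.14.
Round up → n = 229 per group.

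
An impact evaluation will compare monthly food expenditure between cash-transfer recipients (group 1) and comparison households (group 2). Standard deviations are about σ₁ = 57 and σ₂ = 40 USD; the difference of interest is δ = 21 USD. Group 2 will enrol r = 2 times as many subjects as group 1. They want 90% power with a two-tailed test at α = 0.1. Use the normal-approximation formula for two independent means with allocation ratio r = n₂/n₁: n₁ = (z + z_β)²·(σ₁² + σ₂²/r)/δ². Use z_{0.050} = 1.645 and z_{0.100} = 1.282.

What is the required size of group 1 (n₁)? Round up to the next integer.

n₁ = 79

n₁ = (z_{α/2} + z_β)² · (σ₁² + σ₂²/r) / δ²
   = (1.645 + 1.282)² · (57² + 40²/2) / 21²
   = 8.5673 · (3249 + 800) / 441
   = 8.5673 · 4049 / 441
   = 78.66
Round up → n₁ = 79; n₂ = r·n₁ = 2 × 79 = 158.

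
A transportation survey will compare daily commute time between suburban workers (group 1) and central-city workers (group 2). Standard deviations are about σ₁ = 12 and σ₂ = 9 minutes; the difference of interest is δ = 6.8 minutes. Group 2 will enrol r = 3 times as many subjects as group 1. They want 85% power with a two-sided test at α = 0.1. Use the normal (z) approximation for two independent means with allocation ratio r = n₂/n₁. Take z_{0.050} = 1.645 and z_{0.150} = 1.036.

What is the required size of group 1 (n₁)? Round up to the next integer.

n₁ = 27

n₁ = (z_{α/2} + z_β)² · (σ₁² + σ₂²/r) / δ²
   = (1.645 + 1.036)² · (12² + 9²/3) / 6.8²
   = 7.1878 · (144 + 27) / 46.24
   = 7.1878 · 171 / 46.24
   = 26.58
Round up → n₁ = 27; n₂ = r·n₁ = 3 × 27 = 81.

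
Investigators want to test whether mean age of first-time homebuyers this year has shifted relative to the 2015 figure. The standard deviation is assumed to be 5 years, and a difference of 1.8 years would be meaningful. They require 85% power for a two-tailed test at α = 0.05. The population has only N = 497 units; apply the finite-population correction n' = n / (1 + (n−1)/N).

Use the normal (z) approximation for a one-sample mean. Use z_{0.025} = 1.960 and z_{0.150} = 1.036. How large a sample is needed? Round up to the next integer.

n = (z_{α/2} + z_β)² · σ² / δ²
  = (1.960 + 1.036)² · 5² / 1.8²
  = 8.9760 · 25 / 3.24
  = 69.26
Finite-population correction (N = 497): 69.26 / (1 + (69.26 − 1)/497) = 60.90.
Round up → n = 61.

n = 61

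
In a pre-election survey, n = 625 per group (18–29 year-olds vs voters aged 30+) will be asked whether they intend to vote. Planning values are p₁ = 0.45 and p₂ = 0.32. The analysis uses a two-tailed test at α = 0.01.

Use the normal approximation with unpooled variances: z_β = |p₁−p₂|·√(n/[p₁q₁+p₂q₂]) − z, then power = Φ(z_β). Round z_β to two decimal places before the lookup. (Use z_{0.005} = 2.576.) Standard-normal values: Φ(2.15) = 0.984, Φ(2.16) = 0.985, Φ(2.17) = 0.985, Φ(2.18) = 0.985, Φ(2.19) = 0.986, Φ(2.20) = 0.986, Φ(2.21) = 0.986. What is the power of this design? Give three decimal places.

Power ≈ 0.986

z_β = |p₁−p₂|·√(n/[p₁q₁+p₂q₂]) − z_{α/2}
    = 0.13 · √(625/0.4651) − 2.576
    = 0.13 · 36.6578 − 2.576
    = 4.7655 − 2.576 = 2.1895 → 2.19
Power = Φ(2.19) = 0.986.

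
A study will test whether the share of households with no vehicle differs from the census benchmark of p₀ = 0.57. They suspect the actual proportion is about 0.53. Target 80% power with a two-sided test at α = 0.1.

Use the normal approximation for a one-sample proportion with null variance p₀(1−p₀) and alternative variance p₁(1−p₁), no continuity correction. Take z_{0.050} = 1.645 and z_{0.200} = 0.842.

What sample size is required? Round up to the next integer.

n = [z_{α/2}·√(p₀q₀) + z_β·√(p₁q₁)]² / (p₁ − p₀)²
  = [1.645·√(0.57·0.43) + 0.842·√(0.53·0.47)]² / (-0.04)²
  = [1.645·0.4951 + 0.842·0.4991]² / 0.0016
  = [1.2346]² / 0.0016
  = 952.71
Round up → n = 953.

n = 953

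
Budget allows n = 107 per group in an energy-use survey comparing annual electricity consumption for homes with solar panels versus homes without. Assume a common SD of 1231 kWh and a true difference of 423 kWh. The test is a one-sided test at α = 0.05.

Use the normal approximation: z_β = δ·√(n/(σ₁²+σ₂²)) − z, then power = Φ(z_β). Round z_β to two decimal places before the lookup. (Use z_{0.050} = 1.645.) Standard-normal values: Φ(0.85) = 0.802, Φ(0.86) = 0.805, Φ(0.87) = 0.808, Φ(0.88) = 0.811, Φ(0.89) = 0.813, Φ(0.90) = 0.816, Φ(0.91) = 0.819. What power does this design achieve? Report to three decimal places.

Power ≈ 0.808

z_β = δ·√(n/(σ₁²+σ₂²)) − z_α
    = 423 · √(107/3030722) − 1.645
    = 423 · 0.00594 − 1.645
    = 2.5134 − 1.645 = 0.8684 → 0.87
Power = Φ(0.87) = 0.808.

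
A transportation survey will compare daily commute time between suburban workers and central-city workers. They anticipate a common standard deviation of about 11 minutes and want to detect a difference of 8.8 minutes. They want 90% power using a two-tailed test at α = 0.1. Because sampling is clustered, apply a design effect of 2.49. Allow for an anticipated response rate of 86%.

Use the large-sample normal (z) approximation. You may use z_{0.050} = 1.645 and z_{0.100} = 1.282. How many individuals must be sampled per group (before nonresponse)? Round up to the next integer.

n = 78 per group

n = (z_{α/2} + z_β)² · (σ₁² + σ₂²) / δ²
  = (1.645 + 1.282)² · (2·11² = 242) / 8.8²
  = 8.5673 · 242 / 77.44
  = 26.77
Design effect: 2.49 × 26.77 = 66.66.
Adjust for 86% response: 66.66 / 0.86 = 77.52.
Round up → n = 78 per group.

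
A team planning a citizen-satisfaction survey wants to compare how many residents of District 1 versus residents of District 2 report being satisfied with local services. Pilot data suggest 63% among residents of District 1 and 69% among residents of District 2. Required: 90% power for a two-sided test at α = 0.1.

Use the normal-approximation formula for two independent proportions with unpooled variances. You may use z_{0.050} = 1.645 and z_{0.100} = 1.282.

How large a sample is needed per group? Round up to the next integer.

n = (z_{α/2} + z_β)² · [p₁(1−p₁) + p₂(1−p₂)] / (p₁ − p₂)²
  = (1.645 + 1.282)² · (0.63·0.37 + 0.69·0.31) / (-0.06)²
  = (2.927)² · (0.2331 + 0.2139) / 0.0036
  = 8.5673 · 0.4470 / 0.0036
  = 1063.78
Round up → n = 1064 per group.

n = 1064 per group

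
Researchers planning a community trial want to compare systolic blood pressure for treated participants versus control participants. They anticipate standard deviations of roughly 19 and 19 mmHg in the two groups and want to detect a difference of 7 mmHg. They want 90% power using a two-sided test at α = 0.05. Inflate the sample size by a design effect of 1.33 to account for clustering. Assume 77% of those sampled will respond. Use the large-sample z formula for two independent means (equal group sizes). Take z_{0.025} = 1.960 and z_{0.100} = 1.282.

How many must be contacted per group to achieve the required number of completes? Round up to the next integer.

n = 268 per group

n = (z_{α/2} + z_β)² · (σ₁² + σ₂²) / δ²
  = (1.960 + 1.282)² · (19² + 19² = 722) / 7²
  = 10.5106 · 722 / 49
  = 154.87
Design effect: 1.33 × 154.87 = 205.98.
Adjust for 77% response: 205.98 / 0.77 = 267.50.
Round up → n = 268 per group.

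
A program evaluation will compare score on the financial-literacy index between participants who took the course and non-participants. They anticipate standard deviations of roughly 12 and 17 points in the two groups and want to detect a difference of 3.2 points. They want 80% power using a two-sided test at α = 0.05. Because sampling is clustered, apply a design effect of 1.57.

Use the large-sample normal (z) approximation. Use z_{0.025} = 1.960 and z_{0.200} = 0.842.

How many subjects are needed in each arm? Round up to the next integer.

n = 522 per group

n = (z_{α/2} + z_β)² · (σ₁² + σ₂²) / δ²
  = (1.960 + 0.842)² · (12² + 17² = 433) / 3.2²
  = 7.8512 · 433 / 10.24
  = 331.99
Design effect: 1.57 × 331.99 = 521.22.
Round up → n = 522 per group.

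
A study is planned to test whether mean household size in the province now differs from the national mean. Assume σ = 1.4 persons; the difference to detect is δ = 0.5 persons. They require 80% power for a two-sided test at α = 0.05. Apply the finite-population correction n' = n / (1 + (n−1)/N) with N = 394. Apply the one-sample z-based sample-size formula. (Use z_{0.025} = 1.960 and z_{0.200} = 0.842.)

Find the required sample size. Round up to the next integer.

n = 54

n = (z_{α/2} + z_β)² · σ² / δ²
  = (1.960 + 0.842)² · 1.4² / 0.5²
  = 7.8512 · 1.96 / 0.25
  = 61.55
Finite-population correction (N = 394): 61.55 / (1 + (61.55 − 1)/394) = 53.35.
Round up → n = 54.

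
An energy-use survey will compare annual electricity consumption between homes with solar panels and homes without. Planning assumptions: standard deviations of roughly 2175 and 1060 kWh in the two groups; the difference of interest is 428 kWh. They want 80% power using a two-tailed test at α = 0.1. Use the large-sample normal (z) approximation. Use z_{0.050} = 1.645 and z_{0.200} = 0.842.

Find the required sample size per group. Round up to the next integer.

n = (z_{α/2} + z_β)² · (σ₁² + σ₂²) / δ²
  = (1.645 + 0.842)² · (2175² + 1060² = 5854225) / 428²
  = 6.1852 · 5854225 / 183184
  = 197.67
Round up → n = 198 per group.

n = 198 per group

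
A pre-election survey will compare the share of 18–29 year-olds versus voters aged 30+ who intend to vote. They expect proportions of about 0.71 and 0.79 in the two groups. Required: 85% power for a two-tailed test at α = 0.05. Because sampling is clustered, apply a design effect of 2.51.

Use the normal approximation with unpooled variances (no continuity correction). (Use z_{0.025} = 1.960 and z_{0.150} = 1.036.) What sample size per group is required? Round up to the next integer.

n = (z_{α/2} + z_β)² · [p₁(1−p₁) + p₂(1−p₂)] / (p₁ − p₂)²
  = (1.960 + 1.036)² · (0.71·0.29 + 0.79·0.21) / (-0.08)²
  = (2.996)² · (0.2059 + 0.1659) / 0.0064
  = 8.9760 · 0.3718 / 0.0064
  = 521.45
Design effect: 2.51 × 521.45 = 1308.84.
Round up → n = 1309 per group.

n = 1309 per group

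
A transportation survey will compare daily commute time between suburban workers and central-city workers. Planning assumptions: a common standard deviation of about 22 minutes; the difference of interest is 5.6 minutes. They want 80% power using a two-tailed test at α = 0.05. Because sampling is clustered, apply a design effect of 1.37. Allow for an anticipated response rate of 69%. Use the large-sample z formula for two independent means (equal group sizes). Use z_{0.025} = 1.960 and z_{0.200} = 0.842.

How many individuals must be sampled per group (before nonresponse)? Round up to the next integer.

n = 482 per group

n = (z_{α/2} + z_β)² · (σ₁² + σ₂²) / δ²
  = (1.960 + 0.842)² · (2·22² = 968) / 5.6²
  = 7.8512 · 968 / 31.36
  = 242.35
Design effect: 1.37 × 242.35 = 332.01.
Adjust for 69% response: 332.01 / 0.69 = 481.18.
Round up → n = 482 per group.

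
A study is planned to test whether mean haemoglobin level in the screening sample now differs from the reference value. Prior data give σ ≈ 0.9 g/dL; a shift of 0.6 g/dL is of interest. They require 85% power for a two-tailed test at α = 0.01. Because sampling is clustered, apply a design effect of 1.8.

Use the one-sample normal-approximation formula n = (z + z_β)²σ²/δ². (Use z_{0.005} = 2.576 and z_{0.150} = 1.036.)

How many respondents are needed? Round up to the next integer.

n = (z_{α/2} + z_β)² · σ² / δ²
  = (2.576 + 1.036)² · 0.9² / 0.6²
  = 13.0465 · 0.81 / 0.36
  = 29.35
Design effect: 1.8 × 29.35 = 52.84.
Round up → n = 53.

n = 53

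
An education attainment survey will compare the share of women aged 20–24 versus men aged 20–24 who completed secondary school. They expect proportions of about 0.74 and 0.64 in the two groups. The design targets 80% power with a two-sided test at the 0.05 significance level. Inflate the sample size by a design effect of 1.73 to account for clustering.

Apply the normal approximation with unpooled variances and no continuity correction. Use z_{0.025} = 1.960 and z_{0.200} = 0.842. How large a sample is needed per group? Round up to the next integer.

n = 575 per group

n = (z_{α/2} + z_β)² · [p₁(1−p₁) + p₂(1−p₂)] / (p₁ − p₂)²
  = (1.960 + 0.842)² · (0.74·0.26 + 0.64·0.36) / (0.10)²
  = (2.802)² · (0.1924 + 0.2304) / 0.0100
  = 7.8512 · 0.4228 / 0.0100
  = 331.95
Design effect: 1.73 × 331.95 = 574.27.
Round up → n = 575 per group.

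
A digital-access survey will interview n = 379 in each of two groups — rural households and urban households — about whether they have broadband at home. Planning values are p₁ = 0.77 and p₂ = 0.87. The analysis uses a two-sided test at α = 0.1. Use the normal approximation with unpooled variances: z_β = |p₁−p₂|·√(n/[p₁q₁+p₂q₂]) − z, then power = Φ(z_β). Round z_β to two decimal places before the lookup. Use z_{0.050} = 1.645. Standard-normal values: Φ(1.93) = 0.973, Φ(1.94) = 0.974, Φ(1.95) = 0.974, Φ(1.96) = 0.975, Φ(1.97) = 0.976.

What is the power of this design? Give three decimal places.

Power ≈ 0.976

z_β = |p₁−p₂|·√(n/[p₁q₁+p₂q₂]) − z_{α/2}
    = 0.10 · √(379/0.2902) − 1.645
    = 0.10 · 36.1386 − 1.645
    = 3.6139 − 1.645 = 1.9689 → 1.97
Power = Φ(1.97) = 0.976.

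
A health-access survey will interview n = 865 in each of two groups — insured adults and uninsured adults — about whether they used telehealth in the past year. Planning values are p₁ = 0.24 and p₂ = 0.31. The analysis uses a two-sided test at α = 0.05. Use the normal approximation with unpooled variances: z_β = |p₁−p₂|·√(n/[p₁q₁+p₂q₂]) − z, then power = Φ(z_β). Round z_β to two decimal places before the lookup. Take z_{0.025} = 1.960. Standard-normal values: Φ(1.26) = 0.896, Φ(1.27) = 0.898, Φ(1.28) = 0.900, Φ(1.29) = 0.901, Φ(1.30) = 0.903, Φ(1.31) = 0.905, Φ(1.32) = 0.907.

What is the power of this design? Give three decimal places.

Power ≈ 0.905

z_β = |p₁−p₂|·√(n/[p₁q₁+p₂q₂]) − z_{α/2}
    = 0.07 · √(865/0.3963) − 1.960
    = 0.07 · 46.7193 − 1.960
    = 3.2703 − 1.960 = 1.3103 → 1.31
Power = Φ(1.31) = 0.905.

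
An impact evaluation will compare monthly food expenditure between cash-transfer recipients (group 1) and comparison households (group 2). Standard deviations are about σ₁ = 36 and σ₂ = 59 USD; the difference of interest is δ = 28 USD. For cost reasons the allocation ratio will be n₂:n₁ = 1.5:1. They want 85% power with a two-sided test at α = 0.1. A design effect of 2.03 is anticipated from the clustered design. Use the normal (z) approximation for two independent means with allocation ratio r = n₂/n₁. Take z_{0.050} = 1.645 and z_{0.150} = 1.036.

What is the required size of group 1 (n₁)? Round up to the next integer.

n₁ = 68

n₁ = (z_{α/2} + z_β)² · (σ₁² + σ₂²/r) / δ²
   = (1.645 + 1.036)² · (36² + 59²/1.5) / 28²
   = 7.1878 · (1296 + 2320.7) / 784
   = 7.1878 · 3616.7 / 784
   = 33.16
Design effect: 2.03 × 33.16 = 67.31.
Round up → n₁ = 68; n₂ = r·n₁ = 1.5 × 68 = 102.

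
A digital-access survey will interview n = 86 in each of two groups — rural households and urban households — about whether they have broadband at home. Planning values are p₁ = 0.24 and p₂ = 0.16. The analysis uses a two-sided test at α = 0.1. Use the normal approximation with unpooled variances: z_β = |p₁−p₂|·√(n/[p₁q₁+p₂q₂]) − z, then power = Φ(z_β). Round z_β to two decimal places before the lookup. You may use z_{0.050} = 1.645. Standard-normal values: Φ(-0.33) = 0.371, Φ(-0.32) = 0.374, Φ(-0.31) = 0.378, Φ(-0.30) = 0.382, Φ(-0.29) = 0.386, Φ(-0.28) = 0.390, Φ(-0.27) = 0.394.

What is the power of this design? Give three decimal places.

Power ≈ 0.371

z_β = |p₁−p₂|·√(n/[p₁q₁+p₂q₂]) − z_{α/2}
    = 0.08 · √(86/0.3168) − 1.645
    = 0.08 · 16.4762 − 1.645
    = 1.3181 − 1.645 = -0.3269 → -0.33
Power = Φ(-0.33) = 0.371.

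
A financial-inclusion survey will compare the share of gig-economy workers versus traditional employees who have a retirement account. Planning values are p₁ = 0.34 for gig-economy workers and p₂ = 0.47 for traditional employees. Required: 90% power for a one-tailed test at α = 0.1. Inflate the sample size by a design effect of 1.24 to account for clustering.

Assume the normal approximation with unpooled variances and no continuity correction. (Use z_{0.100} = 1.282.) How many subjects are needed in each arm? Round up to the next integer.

n = 229 per group

n = (z_α + z_β)² · [p₁(1−p₁) + p₂(1−p₂)] / (p₁ − p₂)²
  = (1.282 + 1.282)² · (0.34·0.66 + 0.47·0.53) / (-0.13)²
  = (2.564)² · (0.2244 + 0.2491) / 0.0169
  = 6.5741 · 0.4735 / 0.0169
  = 184.19
Design effect: 1.24 × 184.19 = 228.40.
Round up → n = 229 per group.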